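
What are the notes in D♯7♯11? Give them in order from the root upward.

D# F## A# C# G##

D♯7♯11 is a dominant seventh sharp eleven built on D#.
Root: D#
Major 3rd (3rd): F##
Perfect 5th (5th): A#
Minor 7th (7th): C#
Augmented 11th (11th): G##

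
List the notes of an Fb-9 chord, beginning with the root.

Fb – Abb – Cb – Ebb – Gb

Root Fb, quality minor ninth:
Root: Fb
Minor 3rd (3rd): Abb
Perfect 5th (5th): Cb
Minor 7th (7th): Ebb
Major 9th (9th): Gb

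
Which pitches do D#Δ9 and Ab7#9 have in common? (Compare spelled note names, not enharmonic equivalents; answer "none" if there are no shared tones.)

D#Δ9: D♯ F𝄪 A♯ C𝄪 E♯
Ab7#9: A♭ C E♭ G♭ B
Common to both → none.

none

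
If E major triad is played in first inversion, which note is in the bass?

G#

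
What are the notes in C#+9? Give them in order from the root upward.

C# E# G## B D#

C#+9: dominant ninth sharp five on C#.
C# — root
E# — major 3rd
G## — augmented 5th
B — minor 7th
D# — major 9th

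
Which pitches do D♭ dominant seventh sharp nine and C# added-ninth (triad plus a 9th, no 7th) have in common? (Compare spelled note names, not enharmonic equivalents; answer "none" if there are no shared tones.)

D♭ dominant seventh sharp nine = D-flat, F, A-flat, C-flat, E.
C# added-ninth = C-sharp, E-sharp, G-sharp, D-sharp.
Shared: none.

none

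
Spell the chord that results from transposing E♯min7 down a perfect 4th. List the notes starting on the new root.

B#  D#  F##  A#

Transposed root: E# → B# (perfect 4th down). So we spell B# minor seventh:
Root: B#
Minor 3rd (3rd): D#
Perfect 5th (5th): F##
Minor 7th (7th): A#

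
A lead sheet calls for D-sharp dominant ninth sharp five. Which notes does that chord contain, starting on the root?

D-sharp dominant ninth sharp five: dominant ninth sharp five on D#.
root → D#
3rd (major 3rd) → F##
5th (augmented 5th) → A##
7th (minor 7th) → C#
9th (major 9th) → E#

D#, F##, A##, C#, E#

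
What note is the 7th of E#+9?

D♯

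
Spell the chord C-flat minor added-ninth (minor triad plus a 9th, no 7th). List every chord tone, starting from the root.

C♭, E𝄫, G♭, D♭

C-flat minor added-ninth: minor added-ninth on C♭.
root → C♭
3rd (minor 3rd) → E𝄫
5th (perfect 5th) → G♭
9th (major 9th) → D♭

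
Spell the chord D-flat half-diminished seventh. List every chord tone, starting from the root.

Db – Fb – Abb – Cb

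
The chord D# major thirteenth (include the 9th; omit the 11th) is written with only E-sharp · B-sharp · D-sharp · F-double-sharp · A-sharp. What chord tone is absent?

D# major thirteenth = D-sharp, F-double-sharp, A-sharp, C-double-sharp, E-sharp, B-sharp. The voicing lacks the 7th (major 7th), C-double-sharp.

C-double-sharp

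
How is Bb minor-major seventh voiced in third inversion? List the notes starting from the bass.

A B-flat D-flat F

Bb minor-major seventh = B-flat–D-flat–F–A; third inversion → seventh (A) lowest.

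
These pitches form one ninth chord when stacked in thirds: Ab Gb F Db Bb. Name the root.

Gb

Stacking in thirds gives Gb – Bb – Db – F – Ab, so Gb is the root — Gb major ninth.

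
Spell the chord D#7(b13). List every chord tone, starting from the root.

D#7(b13): dominant seventh flat thirteen on D#.
D# — root
F## — major 3rd
A# — perfect 5th
C# — minor 7th
B — minor 13th

D# F## A# C# B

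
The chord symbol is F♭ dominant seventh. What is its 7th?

E-double-flat

F♭ dominant seventh is built on F-flat; its 7th is a minor 7th above the root.
A seventh above F uses the letter E, and the minor 7th above F-flat is E-double-flat.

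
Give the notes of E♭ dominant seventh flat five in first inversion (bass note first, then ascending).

E♭ dominant seventh flat five = E-flat–G–B-double-flat–D-flat; first inversion → third (G) lowest.

G – B-double-flat – D-flat – E-flat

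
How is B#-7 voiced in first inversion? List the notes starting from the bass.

D# F## A# B#

In root position, B#-7 is B#–D#–F##–A#.
First inversion puts the third (D#) in the bass.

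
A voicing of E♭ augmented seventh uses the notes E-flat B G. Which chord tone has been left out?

D-flat

The full E♭ augmented seventh chord is E-flat, G, B, D-flat.
Comparing with the voicing, the minor 7th (7th) — D-flat — is absent.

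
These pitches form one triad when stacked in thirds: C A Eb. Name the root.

A

Arranged so that each adjacent pair is a third by letter name: A – C – Eb.
The bottom of that stack, A, is the root (this is A diminished triad).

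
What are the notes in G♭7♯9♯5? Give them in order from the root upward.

Root G♭, quality dominant seventh sharp nine sharp five:
G♭ — root
B♭ — major 3rd
D — augmented 5th
F♭ — minor 7th
A — augmented 9th

G♭ – B♭ – D – F♭ – A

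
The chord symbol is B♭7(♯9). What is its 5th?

F

B♭7(♯9) is built on B♭; its 5th is a perfect 5th above the root.
A fifth above B uses the letter F, and the perfect 5th above B♭ is F.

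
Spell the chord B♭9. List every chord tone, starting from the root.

Bb – D – F – Ab – C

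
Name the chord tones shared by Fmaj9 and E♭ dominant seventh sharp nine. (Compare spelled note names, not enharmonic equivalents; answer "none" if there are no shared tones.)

Fmaj9 = F, A, C, E, G.
E♭ dominant seventh sharp nine = Eb, G, Bb, Db, F#.
Shared: G.

G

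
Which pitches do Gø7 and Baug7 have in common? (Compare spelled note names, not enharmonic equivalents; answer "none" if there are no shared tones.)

Gø7 = G, Bb, Db, F.
Baug7 = B, D#, F##, A.
Shared: none.

none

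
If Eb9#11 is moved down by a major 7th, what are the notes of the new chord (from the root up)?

Fb, Ab, Cb, Ebb, Gb, Bb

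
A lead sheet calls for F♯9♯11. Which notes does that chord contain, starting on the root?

F♯9♯11 is a dominant ninth sharp eleven built on F#.
F# — root
A# — major 3rd
C# — perfect 5th
E — minor 7th
G# — major 9th
B# — augmented 11th

F#, A#, C#, E, G#, B#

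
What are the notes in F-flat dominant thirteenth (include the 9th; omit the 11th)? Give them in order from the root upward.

F-flat dominant thirteenth: dominant thirteenth on F-flat.
- root: F-flat
- major 3rd: A-flat
- perfect 5th: C-flat
- minor 7th: E-double-flat
- major 9th: G-flat
- major 13th: D-flat

F-flat A-flat C-flat E-double-flat G-flat D-flat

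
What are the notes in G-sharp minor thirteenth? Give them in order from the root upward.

G# – B – D# – F# – A# – C# – E#

G-sharp minor thirteenth is a minor thirteenth built on G#.
G# — root
B — minor 3rd
D# — perfect 5th
F# — minor 7th
A# — major 9th
C# — perfect 11th
E# — major 13th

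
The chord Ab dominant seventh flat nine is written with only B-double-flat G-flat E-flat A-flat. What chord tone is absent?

Ab dominant seventh flat nine = A-flat, C, E-flat, G-flat, B-double-flat. The voicing lacks the 3rd (major 3rd), C.

C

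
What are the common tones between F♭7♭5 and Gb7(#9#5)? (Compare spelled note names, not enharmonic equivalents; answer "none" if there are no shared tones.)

F♭7♭5 = Fb, Ab, Cbb, Ebb.
Gb7(#9#5) = Gb, Bb, D, Fb, A.
Shared: Fb.

Fb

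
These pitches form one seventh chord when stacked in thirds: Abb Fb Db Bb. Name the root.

Bb

Arranged so that each adjacent pair is a third by letter name: Bb – Db – Fb – Abb.
The bottom of that stack, Bb, is the root (this is Bb diminished seventh).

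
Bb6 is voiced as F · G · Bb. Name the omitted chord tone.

The full Bb6 chord is Bb, D, F, G.
Comparing with the voicing, the major 3rd (3rd) — D — is absent.

D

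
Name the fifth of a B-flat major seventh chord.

B-flat major seventh is built on B-flat; its 5th is a perfect 5th above the root.
A fifth above B uses the letter F, and the perfect 5th above B-flat is F.

F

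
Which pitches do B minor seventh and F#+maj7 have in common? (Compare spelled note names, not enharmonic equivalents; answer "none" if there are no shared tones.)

F♯

B minor seventh = B, D, F♯, A.
F#+maj7 = F♯, A♯, C𝄪, E♯.
Shared: F♯.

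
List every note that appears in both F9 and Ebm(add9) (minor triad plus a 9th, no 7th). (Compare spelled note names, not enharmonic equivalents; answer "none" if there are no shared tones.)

F, Eb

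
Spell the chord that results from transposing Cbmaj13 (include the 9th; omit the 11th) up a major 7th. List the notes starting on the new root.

C♭ up a major 7th → B♭. New chord: B♭ major thirteenth.
root → B♭
3rd (major 3rd) → D
5th (perfect 5th) → F
7th (major 7th) → A
9th (major 9th) → C
13th (major 13th) → G

B♭ D F A C G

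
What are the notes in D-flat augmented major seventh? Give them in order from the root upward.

D-flat augmented major seventh is an augmented major seventh built on Db.
root → Db
3rd (major 3rd) → F
5th (augmented 5th) → A
7th (major 7th) → C

Db – F – A – C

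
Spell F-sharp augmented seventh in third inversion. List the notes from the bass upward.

F-sharp augmented seventh = F#–A#–C##–E; third inversion → seventh (E) lowest.

E  F#  A#  C##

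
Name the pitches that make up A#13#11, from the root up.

A♯, C𝄪, E♯, G♯, B♯, D𝄪, F𝄪

A#13#11 is a dominant thirteenth sharp eleven built on A♯.
- root: A♯
- major 3rd: C𝄪
- perfect 5th: E♯
- minor 7th: G♯
- major 9th: B♯
- augmented 11th: D𝄪
- major 13th: F𝄪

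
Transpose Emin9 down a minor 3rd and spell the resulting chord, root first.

C♯ E G♯ B D♯

E down a minor 3rd → C♯. New chord: C♯ minor ninth.
C♯ — root
E — minor 3rd
G♯ — perfect 5th
B — minor 7th
D♯ — major 9th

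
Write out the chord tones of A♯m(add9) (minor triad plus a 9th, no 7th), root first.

A♯m(add9) is a minor added-ninth built on A#.
A# — root
C# — minor 3rd
E# — perfect 5th
B# — major 9th

A# – C# – E# – B#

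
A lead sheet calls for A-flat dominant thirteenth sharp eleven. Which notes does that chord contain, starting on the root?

Root A-flat, quality dominant thirteenth sharp eleven:
- root: A-flat
- major 3rd: C
- perfect 5th: E-flat
- minor 7th: G-flat
- major 9th: B-flat
- augmented 11th: D
- major 13th: F

A-flat C E-flat G-flat B-flat D F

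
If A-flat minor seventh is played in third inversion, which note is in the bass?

Gb

A-flat minor seventh = Ab–Cb–Eb–Gb. Third inversion → seventh in the bass = Gb.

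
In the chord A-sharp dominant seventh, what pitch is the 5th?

E-sharp

Root of A-sharp dominant seventh = A-sharp. The 5th is a perfect 5th: A-sharp up a perfect 5th → E-sharp.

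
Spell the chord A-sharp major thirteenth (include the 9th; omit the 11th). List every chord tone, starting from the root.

A♯  C𝄪  E♯  G𝄪  B♯  F𝄪

A-sharp major thirteenth: major thirteenth on A♯.
- root: A♯
- major 3rd: C𝄪
- perfect 5th: E♯
- major 7th: G𝄪
- major 9th: B♯
- major 13th: F𝄪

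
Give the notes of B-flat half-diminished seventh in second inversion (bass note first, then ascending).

B-flat half-diminished seventh = Bb–Db–Fb–Ab; second inversion → fifth (Fb) lowest.

Fb, Ab, Bb, Db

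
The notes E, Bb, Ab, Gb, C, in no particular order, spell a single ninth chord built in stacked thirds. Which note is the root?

Stacking in thirds gives Ab – C – E – Gb – Bb, so Ab is the root — Ab dominant ninth sharp five.

Ab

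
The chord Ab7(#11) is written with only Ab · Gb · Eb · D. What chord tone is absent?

C

Ab7(#11) = Ab, C, Eb, Gb, D. The voicing lacks the 3rd (major 3rd), C.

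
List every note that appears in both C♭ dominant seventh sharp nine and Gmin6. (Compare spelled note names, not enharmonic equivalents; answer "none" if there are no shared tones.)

D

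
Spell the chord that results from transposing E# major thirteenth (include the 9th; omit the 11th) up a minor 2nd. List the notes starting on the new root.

F#, A#, C#, E#, G#, D#

E# up a minor 2nd → F#. New chord: F# major thirteenth.
root → F#
3rd (major 3rd) → A#
5th (perfect 5th) → C#
7th (major 7th) → E#
9th (major 9th) → G#
13th (major 13th) → D#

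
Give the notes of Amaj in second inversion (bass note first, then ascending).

In root position, Amaj is A–C#–E.
Second inversion puts the fifth (E) in the bass.

E, A, C#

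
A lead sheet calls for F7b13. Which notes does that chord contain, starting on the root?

F A C Eb Db

F7b13: dominant seventh flat thirteen on F.
root → F
3rd (major 3rd) → A
5th (perfect 5th) → C
7th (minor 7th) → Eb
13th (minor 13th) → Db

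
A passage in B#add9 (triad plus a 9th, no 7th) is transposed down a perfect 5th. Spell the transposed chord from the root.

E#, G##, B#, F##

B# down a perfect 5th → E#. New chord: E# added-ninth.
Root: E#
Major 3rd (3rd): G##
Perfect 5th (5th): B#
Major 9th (9th): F##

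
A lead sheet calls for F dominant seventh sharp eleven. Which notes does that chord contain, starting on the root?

F – A – C – E-flat – B

F dominant seventh sharp eleven: dominant seventh sharp eleven on F.
root → F
3rd (major 3rd) → A
5th (perfect 5th) → C
7th (minor 7th) → E-flat
11th (augmented 11th) → B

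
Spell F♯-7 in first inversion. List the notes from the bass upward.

A, C#, E, F#

F♯-7 = F#–A–C#–E; first inversion → third (A) lowest.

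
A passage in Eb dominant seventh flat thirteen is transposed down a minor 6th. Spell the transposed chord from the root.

G  B  D  F  E-flat

A minor 6th down from E-flat is G, so the new chord is G dominant seventh flat thirteen.
- root: G
- major 3rd: B
- perfect 5th: D
- minor 7th: F
- minor 13th: E-flat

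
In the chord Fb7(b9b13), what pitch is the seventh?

Ebb

Fb7(b9b13) is built on Fb; its 7th is a minor 7th above the root.
A seventh above F uses the letter E, and the minor 7th above Fb is Ebb.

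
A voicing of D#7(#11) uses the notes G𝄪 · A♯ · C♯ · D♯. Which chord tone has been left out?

D#7(#11) = D♯, F𝄪, A♯, C♯, G𝄪. The voicing lacks the 3rd (major 3rd), F𝄪.

F𝄪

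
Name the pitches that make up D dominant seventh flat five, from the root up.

D dominant seventh flat five: dominant seventh flat five on D.
D — root
F# — major 3rd
Ab — diminished 5th
C — minor 7th

D  F#  Ab  C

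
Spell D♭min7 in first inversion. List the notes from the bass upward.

In root position, D♭min7 is Db–Fb–Ab–Cb.
First inversion puts the third (Fb) in the bass.

Fb  Ab  Cb  Db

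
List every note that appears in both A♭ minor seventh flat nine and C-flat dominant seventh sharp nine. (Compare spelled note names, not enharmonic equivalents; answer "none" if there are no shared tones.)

C-flat E-flat G-flat B-double-flat

A♭ minor seventh flat nine: A-flat C-flat E-flat G-flat B-double-flat
C-flat dominant seventh sharp nine: C-flat E-flat G-flat B-double-flat D
Common to both → C-flat, E-flat, G-flat, B-double-flat.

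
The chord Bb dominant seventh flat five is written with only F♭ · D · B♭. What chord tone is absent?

The full Bb dominant seventh flat five chord is B♭, D, F♭, A♭.
Comparing with the voicing, the minor 7th (7th) — A♭ — is absent.

A♭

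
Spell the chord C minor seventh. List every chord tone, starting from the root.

C minor seventh is a minor seventh built on C.
- root: C
- minor 3rd: E-flat
- perfect 5th: G
- minor 7th: B-flat

C, E-flat, G, B-flat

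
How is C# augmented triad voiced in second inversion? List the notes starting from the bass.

G𝄪 C♯ E♯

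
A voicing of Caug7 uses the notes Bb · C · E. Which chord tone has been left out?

Caug7 = C, E, G#, Bb. The voicing lacks the 5th (augmented 5th), G#.

G#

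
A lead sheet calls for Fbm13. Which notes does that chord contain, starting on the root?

Fbm13: minor thirteenth on F♭.
- root: F♭
- minor 3rd: A𝄫
- perfect 5th: C♭
- minor 7th: E𝄫
- major 9th: G♭
- perfect 11th: B𝄫
- major 13th: D♭

F♭, A𝄫, C♭, E𝄫, G♭, B𝄫, D♭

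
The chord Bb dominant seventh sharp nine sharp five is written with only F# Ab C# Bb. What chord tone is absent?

D

The full Bb dominant seventh sharp nine sharp five chord is Bb, D, F#, Ab, C#.
Comparing with the voicing, the major 3rd (3rd) — D — is absent.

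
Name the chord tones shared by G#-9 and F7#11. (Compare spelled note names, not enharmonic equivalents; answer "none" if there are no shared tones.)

G#-9: G# B D# F# A#
F7#11: F A C Eb B
Common to both → B.

B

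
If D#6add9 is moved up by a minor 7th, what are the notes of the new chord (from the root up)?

C# – E# – G# – A# – D#

D# up a minor 7th → C#. New chord: C# six-nine.
C# — root
E# — major 3rd
G# — perfect 5th
A# — major 6th
D# — major 9th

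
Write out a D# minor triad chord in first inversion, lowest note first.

F#  A#  D#

D# minor triad = D#–F#–A#; first inversion → third (F#) lowest.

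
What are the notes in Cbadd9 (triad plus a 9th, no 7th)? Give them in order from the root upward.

Cbadd9 is an added-ninth built on Cb.
- root: Cb
- major 3rd: Eb
- perfect 5th: Gb
- major 9th: Db

Cb, Eb, Gb, Db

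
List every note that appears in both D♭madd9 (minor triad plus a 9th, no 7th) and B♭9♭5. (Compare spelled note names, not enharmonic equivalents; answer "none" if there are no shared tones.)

D♭madd9: D♭ F♭ A♭ E♭
B♭9♭5: B♭ D F♭ A♭ C
Common to both → F♭, A♭.

F♭, A♭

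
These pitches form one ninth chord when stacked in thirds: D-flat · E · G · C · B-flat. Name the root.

C

Arranged so that each adjacent pair is a third by letter name: C – E – G – B-flat – D-flat.
The bottom of that stack, C, is the root (this is C dominant seventh flat nine).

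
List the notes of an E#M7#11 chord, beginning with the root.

Root E#, quality major seventh sharp eleven:
root → E#
3rd (major 3rd) → G##
5th (perfect 5th) → B#
7th (major 7th) → D##
11th (augmented 11th) → A##

E# G## B# D## A##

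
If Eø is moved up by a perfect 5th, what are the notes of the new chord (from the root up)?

A perfect 5th up from E is B, so the new chord is B half-diminished seventh.
B — root
D — minor 3rd
F — diminished 5th
A — minor 7th

B D F A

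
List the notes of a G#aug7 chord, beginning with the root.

Root G♯, quality augmented seventh:
G♯ — root
B♯ — major 3rd
D𝄪 — augmented 5th
F♯ — minor 7th

G♯, B♯, D𝄪, F♯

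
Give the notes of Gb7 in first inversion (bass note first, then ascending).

Gb7 = Gb–Bb–Db–Fb; first inversion → third (Bb) lowest.

Bb – Db – Fb – Gb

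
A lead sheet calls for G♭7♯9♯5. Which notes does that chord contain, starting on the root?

G♭7♯9♯5 is a dominant seventh sharp nine sharp five built on Gb.
Gb — root
Bb — major 3rd
D — augmented 5th
Fb — minor 7th
A — augmented 9th

Gb, Bb, D, Fb, A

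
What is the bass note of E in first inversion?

G#

E = E–G#–B. First inversion → third in the bass = G#.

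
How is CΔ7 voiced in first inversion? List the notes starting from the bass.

In root position, CΔ7 is C–E–G–B.
First inversion puts the third (E) in the bass.

E – G – B – C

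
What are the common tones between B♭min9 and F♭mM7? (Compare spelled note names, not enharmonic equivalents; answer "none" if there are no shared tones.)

B♭min9 = B♭, D♭, F, A♭, C.
F♭mM7 = F♭, A𝄫, C♭, E♭.
Shared: none.

none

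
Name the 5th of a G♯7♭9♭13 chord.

D#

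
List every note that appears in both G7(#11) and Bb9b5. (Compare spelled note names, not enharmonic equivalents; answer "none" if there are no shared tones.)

G7(#11): G B D F C#
Bb9b5: Bb D Fb Ab C
Common to both → D.

D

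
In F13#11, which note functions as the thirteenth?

F13#11 is built on F; its 13th is a major 13th above the root.
A sixth above F uses the letter D, and the major 13th above F is D.

D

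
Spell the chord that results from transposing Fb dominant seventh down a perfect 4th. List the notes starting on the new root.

C♭ – E♭ – G♭ – B𝄫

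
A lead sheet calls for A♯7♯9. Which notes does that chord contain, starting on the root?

A# – C## – E# – G# – B##

A♯7♯9 is a dominant seventh sharp nine built on A#.
Root: A#
Major 3rd (3rd): C##
Perfect 5th (5th): E#
Minor 7th (7th): G#
Augmented 9th (9th): B##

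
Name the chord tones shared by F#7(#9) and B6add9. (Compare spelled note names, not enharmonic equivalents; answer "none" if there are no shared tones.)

F# – C#

F#7(#9): F# A# C# E G##
B6add9: B D# F# G# C#
Common to both → F#, C#.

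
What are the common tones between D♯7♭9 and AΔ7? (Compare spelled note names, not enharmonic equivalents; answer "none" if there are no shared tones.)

C#, E

D♯7♭9 = D#, F##, A#, C#, E.
AΔ7 = A, C#, E, G#.
Shared: C#, E.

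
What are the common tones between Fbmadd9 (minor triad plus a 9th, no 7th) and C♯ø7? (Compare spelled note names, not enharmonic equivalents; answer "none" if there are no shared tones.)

none

Fbmadd9: Fb Abb Cb Gb
C♯ø7: C# E G B
Common to both → none.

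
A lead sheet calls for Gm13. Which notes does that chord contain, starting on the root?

G Bb D F A C E

Root G, quality minor thirteenth:
G — root
Bb — minor 3rd
D — perfect 5th
F — minor 7th
A — major 9th
C — perfect 11th
E — major 13th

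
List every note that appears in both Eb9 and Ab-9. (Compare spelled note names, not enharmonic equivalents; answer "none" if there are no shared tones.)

Eb, Bb

Eb9: Eb G Bb Db F
Ab-9: Ab Cb Eb Gb Bb
Common to both → Eb, Bb.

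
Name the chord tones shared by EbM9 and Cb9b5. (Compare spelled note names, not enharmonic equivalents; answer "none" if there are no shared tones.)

EbM9 = Eb, G, Bb, D, F.
Cb9b5 = Cb, Eb, Gbb, Bbb, Db.
Shared: Eb.

Eb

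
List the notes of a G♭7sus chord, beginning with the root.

G♭ – C♭ – D♭ – F♭

G♭7sus: dominant seventh suspended fourth on G♭.
root → G♭
4th (perfect 4th) → C♭
5th (perfect 5th) → D♭
7th (minor 7th) → F♭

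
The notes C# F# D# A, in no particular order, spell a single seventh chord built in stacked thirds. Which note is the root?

D#

Arranged so that each adjacent pair is a third by letter name: D# – F# – A – C#.
The bottom of that stack, D#, is the root (this is D# half-diminished seventh).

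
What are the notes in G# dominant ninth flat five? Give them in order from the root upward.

G-sharp  B-sharp  D  F-sharp  A-sharp

G# dominant ninth flat five: dominant ninth flat five on G-sharp.
- root: G-sharp
- major 3rd: B-sharp
- diminished 5th: D
- minor 7th: F-sharp
- major 9th: A-sharp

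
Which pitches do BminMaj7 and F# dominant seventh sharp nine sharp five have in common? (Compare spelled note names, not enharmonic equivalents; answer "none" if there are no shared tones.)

BminMaj7 = B, D, F#, A#.
F# dominant seventh sharp nine sharp five = F#, A#, C##, E, G##.
Shared: F#, A#.

F#, A#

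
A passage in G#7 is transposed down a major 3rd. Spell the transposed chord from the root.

E, G#, B, D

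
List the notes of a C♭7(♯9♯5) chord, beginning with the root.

Root Cb, quality dominant seventh sharp nine sharp five:
Cb — root
Eb — major 3rd
G — augmented 5th
Bbb — minor 7th
D — augmented 9th

Cb Eb G Bbb D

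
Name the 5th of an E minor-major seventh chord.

B

Root of E minor-major seventh = E. The 5th is a perfect 5th: E up a perfect 5th → B.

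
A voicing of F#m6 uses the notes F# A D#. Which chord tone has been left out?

F#m6 = F#, A, C#, D#. The voicing lacks the 5th (perfect 5th), C#.

C#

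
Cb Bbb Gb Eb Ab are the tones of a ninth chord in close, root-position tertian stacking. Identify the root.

Arranged so that each adjacent pair is a third by letter name: Ab – Cb – Eb – Gb – Bbb.
The bottom of that stack, Ab, is the root (this is Ab minor seventh flat nine).

Ab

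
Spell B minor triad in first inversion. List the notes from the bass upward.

D F♯ B

In root position, B minor triad is B–D–F♯.
First inversion puts the third (D) in the bass.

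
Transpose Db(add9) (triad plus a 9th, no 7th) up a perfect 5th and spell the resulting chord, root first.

D♭ up a perfect 5th → A♭. New chord: A♭ added-ninth.
- root: A♭
- major 3rd: C
- perfect 5th: E♭
- major 9th: B♭

A♭, C, E♭, B♭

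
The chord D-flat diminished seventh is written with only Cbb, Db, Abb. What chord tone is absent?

Fb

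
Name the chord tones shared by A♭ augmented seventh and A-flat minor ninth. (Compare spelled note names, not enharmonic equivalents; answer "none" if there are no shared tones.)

A♭ augmented seventh = A-flat, C, E, G-flat.
A-flat minor ninth = A-flat, C-flat, E-flat, G-flat, B-flat.
Shared: A-flat, G-flat.

A-flat, G-flat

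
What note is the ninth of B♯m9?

Root of B♯m9 = B#. The 9th is a major 9th: B# up a major 9th → C##.

C##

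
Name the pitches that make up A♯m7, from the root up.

A# – C# – E# – G#

A♯m7 is a minor seventh built on A#.
A# — root
C# — minor 3rd
E# — perfect 5th
G# — minor 7th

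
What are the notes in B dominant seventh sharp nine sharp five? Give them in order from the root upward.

B, D-sharp, F-double-sharp, A, C-double-sharp

B dominant seventh sharp nine sharp five is a dominant seventh sharp nine sharp five built on B.
- root: B
- major 3rd: D-sharp
- augmented 5th: F-double-sharp
- minor 7th: A
- augmented 9th: C-double-sharp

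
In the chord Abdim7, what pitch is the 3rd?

Abdim7 is built on Ab; its 3rd is a minor 3rd above the root.
A third above A uses the letter C, and the minor 3rd above Ab is Cb.

Cb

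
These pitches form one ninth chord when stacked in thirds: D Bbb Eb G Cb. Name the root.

Cb

Arranged so that each adjacent pair is a third by letter name: Cb – Eb – G – Bbb – D.
The bottom of that stack, Cb, is the root (this is Cb dominant seventh sharp nine sharp five).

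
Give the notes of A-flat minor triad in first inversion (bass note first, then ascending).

C-flat  E-flat  A-flat

A-flat minor triad = A-flat–C-flat–E-flat; first inversion → third (C-flat) lowest.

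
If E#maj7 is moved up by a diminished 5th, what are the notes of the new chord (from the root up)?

E# up a diminished 5th → B. New chord: B major seventh.
Root: B
Major 3rd (3rd): D#
Perfect 5th (5th): F#
Major 7th (7th): A#

B, D#, F#, A#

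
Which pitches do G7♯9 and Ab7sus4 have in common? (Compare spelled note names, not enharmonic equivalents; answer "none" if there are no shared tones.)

none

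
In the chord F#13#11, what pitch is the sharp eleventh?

B#

Root of F#13#11 = F#. The 11th is an augmented 11th: F# up an augmented 11th → B#.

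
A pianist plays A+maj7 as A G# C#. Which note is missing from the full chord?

E#

The full A+maj7 chord is A, C#, E#, G#.
Comparing with the voicing, the augmented 5th (5th) — E# — is absent.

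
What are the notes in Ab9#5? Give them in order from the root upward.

Ab – C – E – Gb – Bb

Ab9#5: dominant ninth sharp five on Ab.
root → Ab
3rd (major 3rd) → C
5th (augmented 5th) → E
7th (minor 7th) → Gb
9th (major 9th) → Bb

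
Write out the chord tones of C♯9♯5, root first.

Root C#, quality dominant ninth sharp five:
C# — root
E# — major 3rd
G## — augmented 5th
B — minor 7th
D# — major 9th

C#  E#  G##  B  D#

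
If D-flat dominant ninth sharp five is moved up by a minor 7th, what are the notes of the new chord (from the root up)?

Transposed root: Db → Cb (minor 7th up). So we spell Cb dominant ninth sharp five:
- root: Cb
- major 3rd: Eb
- augmented 5th: G
- minor 7th: Bbb
- major 9th: Db

Cb, Eb, G, Bbb, Db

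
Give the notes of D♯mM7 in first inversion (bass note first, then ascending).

D♯mM7 = D#–F#–A#–C##; first inversion → third (F#) lowest.

F#  A#  C##  D#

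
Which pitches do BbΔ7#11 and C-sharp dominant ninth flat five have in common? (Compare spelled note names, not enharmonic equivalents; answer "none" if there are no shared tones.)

none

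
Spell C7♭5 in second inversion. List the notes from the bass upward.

Gb – Bb – C – E

In root position, C7♭5 is C–E–Gb–Bb.
Second inversion puts the fifth (Gb) in the bass.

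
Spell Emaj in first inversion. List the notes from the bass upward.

G#, B, E

Emaj = E–G#–B; first inversion → third (G#) lowest.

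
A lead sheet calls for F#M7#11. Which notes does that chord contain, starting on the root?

F#M7#11 is a major seventh sharp eleven built on F#.
root → F#
3rd (major 3rd) → A#
5th (perfect 5th) → C#
7th (major 7th) → E#
11th (augmented 11th) → B#

F#, A#, C#, E#, B#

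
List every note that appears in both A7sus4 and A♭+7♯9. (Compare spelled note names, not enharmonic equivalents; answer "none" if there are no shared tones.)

E

A7sus4 = A, D, E, G.
A♭+7♯9 = Ab, C, E, Gb, B.
Shared: E.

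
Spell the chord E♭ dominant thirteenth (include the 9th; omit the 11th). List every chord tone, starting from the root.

Root E♭, quality dominant thirteenth:
- root: E♭
- major 3rd: G
- perfect 5th: B♭
- minor 7th: D♭
- major 9th: F
- major 13th: C

E♭ – G – B♭ – D♭ – F – C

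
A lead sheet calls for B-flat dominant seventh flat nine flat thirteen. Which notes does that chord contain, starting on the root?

Root B-flat, quality dominant seventh flat nine flat thirteen:
Root: B-flat
Major 3rd (3rd): D
Perfect 5th (5th): F
Minor 7th (7th): A-flat
Minor 9th (9th): C-flat
Minor 13th (13th): G-flat

B-flat – D – F – A-flat – C-flat – G-flat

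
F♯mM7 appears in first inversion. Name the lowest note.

A

F♯mM7 in root position is F#–A–C#–E#.
First inversion places the third in the bass, which is A.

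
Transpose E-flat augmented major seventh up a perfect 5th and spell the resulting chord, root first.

B-flat, D, F-sharp, A

E-flat up a perfect 5th → B-flat. New chord: B-flat augmented major seventh.
Root: B-flat
Major 3rd (3rd): D
Augmented 5th (5th): F-sharp
Major 7th (7th): A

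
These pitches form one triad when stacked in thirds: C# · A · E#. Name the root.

Arranged so that each adjacent pair is a third by letter name: A – C# – E#.
The bottom of that stack, A, is the root (this is A augmented triad).

A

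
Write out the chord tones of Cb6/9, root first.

Cb, Eb, Gb, Ab, Db

Cb6/9: six-nine on Cb.
root → Cb
3rd (major 3rd) → Eb
5th (perfect 5th) → Gb
6th (major 6th) → Ab
9th (major 9th) → Db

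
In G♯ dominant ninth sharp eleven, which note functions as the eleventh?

C𝄪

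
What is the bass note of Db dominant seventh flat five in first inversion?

F

Db dominant seventh flat five = D-flat–F–A-double-flat–C-flat. First inversion → third in the bass = F.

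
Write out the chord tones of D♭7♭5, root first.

D♭, F, A𝄫, C♭

D♭7♭5 is a dominant seventh flat five built on D♭.
D♭ — root
F — major 3rd
A𝄫 — diminished 5th
C♭ — minor 7th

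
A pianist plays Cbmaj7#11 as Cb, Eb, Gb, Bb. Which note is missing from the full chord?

F

The full Cbmaj7#11 chord is Cb, Eb, Gb, Bb, F.
Comparing with the voicing, the augmented 11th (11th) — F — is absent.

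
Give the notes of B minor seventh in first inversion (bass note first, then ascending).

D, F-sharp, A, B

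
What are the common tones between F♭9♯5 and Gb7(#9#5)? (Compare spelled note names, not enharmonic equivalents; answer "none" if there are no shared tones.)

F♭9♯5: Fb Ab C Ebb Gb
Gb7(#9#5): Gb Bb D Fb A
Common to both → Fb, Gb.

Fb, Gb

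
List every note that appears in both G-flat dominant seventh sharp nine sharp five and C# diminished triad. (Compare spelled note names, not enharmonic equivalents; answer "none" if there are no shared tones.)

G-flat dominant seventh sharp nine sharp five: G-flat B-flat D F-flat A
C# diminished triad: C-sharp E G
Common to both → none.

none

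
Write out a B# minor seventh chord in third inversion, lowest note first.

A#  B#  D#  F##

In root position, B# minor seventh is B#–D#–F##–A#.
Third inversion puts the seventh (A#) in the bass.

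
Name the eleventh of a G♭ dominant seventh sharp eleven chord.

C

Root of G♭ dominant seventh sharp eleven = Gb. The 11th is an augmented 11th: Gb up an augmented 11th → C.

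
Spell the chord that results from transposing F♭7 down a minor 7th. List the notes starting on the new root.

Gb  Bb  Db  Fb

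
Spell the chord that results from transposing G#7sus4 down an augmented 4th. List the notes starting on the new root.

D, G, A, C

Transposed root: G♯ → D (augmented 4th down). So we spell D dominant seventh suspended fourth:
- root: D
- perfect 4th: G
- perfect 5th: A
- minor 7th: C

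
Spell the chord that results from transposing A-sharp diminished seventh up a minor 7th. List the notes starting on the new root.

A-sharp up a minor 7th → G-sharp. New chord: G-sharp diminished seventh.
root → G-sharp
3rd (minor 3rd) → B
5th (diminished 5th) → D
7th (diminished 7th) → F

G-sharp – B – D – F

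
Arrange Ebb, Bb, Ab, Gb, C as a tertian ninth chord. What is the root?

Arranged so that each adjacent pair is a third by letter name: Ab – C – Ebb – Gb – Bb.
The bottom of that stack, Ab, is the root (this is Ab dominant ninth flat five).

Ab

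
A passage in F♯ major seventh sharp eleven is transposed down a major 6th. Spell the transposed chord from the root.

A C# E G# D#

A major 6th down from F# is A, so the new chord is A major seventh sharp eleven.
A — root
C# — major 3rd
E — perfect 5th
G# — major 7th
D# — augmented 11th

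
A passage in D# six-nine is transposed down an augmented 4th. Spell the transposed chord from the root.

A C-sharp E F-sharp B

D-sharp down an augmented 4th → A. New chord: A six-nine.
A — root
C-sharp — major 3rd
E — perfect 5th
F-sharp — major 6th
B — major 9th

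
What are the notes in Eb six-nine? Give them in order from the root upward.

Eb six-nine is a six-nine built on E-flat.
root → E-flat
3rd (major 3rd) → G
5th (perfect 5th) → B-flat
6th (major 6th) → C
9th (major 9th) → F

E-flat  G  B-flat  C  F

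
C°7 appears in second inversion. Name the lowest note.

Gb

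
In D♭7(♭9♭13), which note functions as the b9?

Ebb

Root of D♭7(♭9♭13) = Db. The 9th is a minor 9th: Db up a minor 9th → Ebb.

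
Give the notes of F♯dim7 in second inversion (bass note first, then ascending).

F♯dim7 = F♯–A–C–E♭; second inversion → fifth (C) lowest.

C, E♭, F♯, A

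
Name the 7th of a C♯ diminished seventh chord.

B♭

Root of C♯ diminished seventh = C♯. The 7th is a diminished 7th: C♯ up a diminished 7th → B♭.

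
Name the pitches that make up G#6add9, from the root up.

G#6add9: six-nine on G♯.
G♯ — root
B♯ — major 3rd
D♯ — perfect 5th
E♯ — major 6th
A♯ — major 9th

G♯  B♯  D♯  E♯  A♯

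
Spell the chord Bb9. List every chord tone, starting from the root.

Bb9: dominant ninth on Bb.
root → Bb
3rd (major 3rd) → D
5th (perfect 5th) → F
7th (minor 7th) → Ab
9th (major 9th) → C

Bb D F Ab C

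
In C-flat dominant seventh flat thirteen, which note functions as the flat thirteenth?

Root of C-flat dominant seventh flat thirteen = C♭. The 13th is a minor 13th: C♭ up a minor 13th → A𝄫.

A𝄫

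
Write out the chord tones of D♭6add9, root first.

D♭6add9: six-nine on D♭.
D♭ — root
F — major 3rd
A♭ — perfect 5th
B♭ — major 6th
E♭ — major 9th

D♭  F  A♭  B♭  E♭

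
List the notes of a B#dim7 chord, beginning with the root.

B# D# F# A

B#dim7: diminished seventh on B#.
- root: B#
- minor 3rd: D#
- diminished 5th: F#
- diminished 7th: A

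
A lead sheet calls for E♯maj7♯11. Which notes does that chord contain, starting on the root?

E# – G## – B# – D## – A##

Root E#, quality major seventh sharp eleven:
E# — root
G## — major 3rd
B# — perfect 5th
D## — major 7th
A## — augmented 11th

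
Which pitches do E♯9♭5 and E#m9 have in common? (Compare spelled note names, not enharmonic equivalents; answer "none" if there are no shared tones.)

E♯9♭5: E♯ G𝄪 B D♯ F𝄪
E#m9: E♯ G♯ B♯ D♯ F𝄪
Common to both → E♯, D♯, F𝄪.

E♯  D♯  F𝄪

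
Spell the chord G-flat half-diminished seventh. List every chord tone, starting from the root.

G♭, B𝄫, D𝄫, F♭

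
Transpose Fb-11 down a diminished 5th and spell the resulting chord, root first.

A diminished 5th down from Fb is Bb, so the new chord is Bb minor eleventh.
root → Bb
3rd (minor 3rd) → Db
5th (perfect 5th) → F
7th (minor 7th) → Ab
9th (major 9th) → C
11th (perfect 11th) → Eb

Bb Db F Ab C Eb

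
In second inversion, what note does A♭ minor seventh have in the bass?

E-flat

A♭ minor seventh = A-flat–C-flat–E-flat–G-flat. Second inversion → fifth in the bass = E-flat.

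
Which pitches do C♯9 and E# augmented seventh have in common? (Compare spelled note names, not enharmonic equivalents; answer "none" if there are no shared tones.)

E♯ D♯

C♯9 = C♯, E♯, G♯, B, D♯.
E# augmented seventh = E♯, G𝄪, B𝄪, D♯.
Shared: E♯, D♯.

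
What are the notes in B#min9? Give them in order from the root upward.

B# – D# – F## – A# – C##

B#min9: minor ninth on B#.
B# — root
D# — minor 3rd
F## — perfect 5th
A# — minor 7th
C## — major 9th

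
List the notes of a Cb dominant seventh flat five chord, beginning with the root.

Cb, Eb, Gbb, Bbb

Cb dominant seventh flat five is a dominant seventh flat five built on Cb.
Cb — root
Eb — major 3rd
Gbb — diminished 5th
Bbb — minor 7th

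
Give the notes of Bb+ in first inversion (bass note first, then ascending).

Bb+ = Bb–D–F#; first inversion → third (D) lowest.

D F# Bb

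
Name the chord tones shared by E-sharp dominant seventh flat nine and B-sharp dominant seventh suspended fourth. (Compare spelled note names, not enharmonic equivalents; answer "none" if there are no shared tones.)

E# B#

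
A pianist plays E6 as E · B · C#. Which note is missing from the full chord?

G#

E6 = E, G#, B, C#. The voicing lacks the 3rd (major 3rd), G#.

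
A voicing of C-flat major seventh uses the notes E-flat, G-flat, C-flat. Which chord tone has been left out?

B-flat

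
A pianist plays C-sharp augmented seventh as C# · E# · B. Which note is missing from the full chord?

G##

C-sharp augmented seventh = C#, E#, G##, B. The voicing lacks the 5th (augmented 5th), G##.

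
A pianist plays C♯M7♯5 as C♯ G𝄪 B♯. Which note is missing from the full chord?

C♯M7♯5 = C♯, E♯, G𝄪, B♯. The voicing lacks the 3rd (major 3rd), E♯.

E♯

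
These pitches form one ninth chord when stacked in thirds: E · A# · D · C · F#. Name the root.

Arranged so that each adjacent pair is a third by letter name: D – F# – A# – C – E.
The bottom of that stack, D, is the root (this is D dominant ninth sharp five).

D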